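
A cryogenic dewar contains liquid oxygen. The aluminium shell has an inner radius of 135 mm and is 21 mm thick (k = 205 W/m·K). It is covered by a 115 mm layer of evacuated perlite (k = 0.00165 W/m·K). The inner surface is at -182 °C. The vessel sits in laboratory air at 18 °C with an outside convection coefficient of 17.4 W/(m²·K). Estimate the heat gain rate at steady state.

Q ≈ 1.52 W

Each spherical layer contributes R = (1/r_i − 1/r_o)/(4πk):
R_aluminium shell = (1/0.135 − 1/0.156)/(4π×205) = 3.871×10^-4 K/W
R_evacuated perlite = (1/0.156 − 1/0.271)/(4π×0.00165) = 131.2 K/W
R_outer film = 1/(h·4πr_o²) = 1/(17.4×4π×0.271²) = 0.06227 K/W
R_total = 131.3 K/W
Q = ΔT/R_total = 200/131.3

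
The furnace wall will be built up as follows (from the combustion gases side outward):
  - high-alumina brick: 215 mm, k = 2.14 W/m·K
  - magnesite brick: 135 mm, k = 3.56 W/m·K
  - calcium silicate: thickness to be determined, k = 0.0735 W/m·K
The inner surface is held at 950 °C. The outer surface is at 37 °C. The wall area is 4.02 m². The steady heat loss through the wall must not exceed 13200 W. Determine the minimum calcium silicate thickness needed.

Thermal resistances in series:
R_high-alumina brick = L/(kA) = 0.215/(2.14×4.02) = 0.02499 K/W
R_magnesite brick = L/(kA) = 0.135/(3.56×4.02) = 0.009433 K/W
Sum of the known resistances R_other = 0.03443 K/W
Required total resistance R_tot = ΔT/Q_allow = 913/13200 = 0.06917 K/W
R_calcium silicate = R_tot − R_other = 0.03474 K/W
L = R·k·A = 0.03474×0.0735×4.02

L ≈ 10.3 mm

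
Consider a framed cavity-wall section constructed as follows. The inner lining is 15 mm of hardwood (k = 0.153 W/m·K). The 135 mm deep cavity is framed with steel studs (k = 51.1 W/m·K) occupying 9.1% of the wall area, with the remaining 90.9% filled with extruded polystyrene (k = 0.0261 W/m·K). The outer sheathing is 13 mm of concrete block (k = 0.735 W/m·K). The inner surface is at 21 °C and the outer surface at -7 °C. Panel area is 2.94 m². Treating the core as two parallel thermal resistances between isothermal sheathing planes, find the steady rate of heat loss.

Q ≈ 569 W

Sheathing layers in series; stud and cavity paths in parallel between them.
R_inner = 0.015/(0.153×2.94) = 0.03335 K/W
R_stud  = 0.135/(51.1×0.091×2.94) = 0.009875 K/W
R_cav   = 0.135/(0.0261×0.909×2.94) = 1.935 K/W
1/R_core = 1/R_stud + 1/R_cav → R_core = 0.009825 K/W
R_outer = 0.013/(0.735×2.94) = 0.006016 K/W
R_total = 0.04919 K/W
Q = ΔT/R_total = 28/0.04919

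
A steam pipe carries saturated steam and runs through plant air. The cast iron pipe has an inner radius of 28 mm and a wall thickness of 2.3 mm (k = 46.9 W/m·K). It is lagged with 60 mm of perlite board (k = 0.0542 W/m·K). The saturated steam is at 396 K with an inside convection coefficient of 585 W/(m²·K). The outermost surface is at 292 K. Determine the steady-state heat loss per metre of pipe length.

q′ ≈ 32.3 W/m

Cylindrical conduction, so R = ln(r₂/r₁)/(2πkL) per layer, in series:
R_inner film = 1/(h_i·2πr₁L) = 1/(585×2π×0.028×1) = 0.009716 K/W
R_cast iron pipe wall = ln(30.3/28)/(2π×46.9×1) = 2.679×10^-4 K/W
R_perlite board = ln(90.3/30.3)/(2π×0.0542×1) = 3.207 K/W
R_total = 3.217 K/W
Q = ΔT/R_total = 104/3.217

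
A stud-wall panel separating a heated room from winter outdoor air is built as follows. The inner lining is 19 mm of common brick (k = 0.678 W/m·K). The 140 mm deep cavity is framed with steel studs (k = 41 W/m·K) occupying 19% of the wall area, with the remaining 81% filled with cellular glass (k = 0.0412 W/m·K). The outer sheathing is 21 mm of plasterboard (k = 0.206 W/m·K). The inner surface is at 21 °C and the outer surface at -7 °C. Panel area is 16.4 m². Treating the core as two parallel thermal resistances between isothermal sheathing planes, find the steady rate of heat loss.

Sheathing layers in series; stud and cavity paths in parallel between them.
R_inner = 0.019/(0.678×16.4) = 0.001709 K/W
R_stud  = 0.14/(41×0.19×16.4) = 0.001096 K/W
R_cav   = 0.14/(0.0412×0.81×16.4) = 0.2558 K/W
1/R_core = 1/R_stud + 1/R_cav → R_core = 0.001091 K/W
R_outer = 0.021/(0.206×16.4) = 0.006216 K/W
R_total = 0.009016 K/W
Q = ΔT/R_total = 28/0.009016

Q ≈ 3110 W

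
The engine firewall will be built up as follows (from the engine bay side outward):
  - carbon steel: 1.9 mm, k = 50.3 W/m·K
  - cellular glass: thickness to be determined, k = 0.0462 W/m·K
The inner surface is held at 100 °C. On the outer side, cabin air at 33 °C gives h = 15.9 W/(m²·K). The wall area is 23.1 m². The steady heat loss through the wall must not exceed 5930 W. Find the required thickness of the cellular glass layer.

L ≈ 9.15 mm

Treating each layer as a thermal resistance in series:
R_carbon steel = L/(kA) = 0.0019/(50.3×23.1) = 1.635×10^-6 K/W
R_outer film = 1/(h_o·A) = 1/(15.9×23.1) = 0.002723 K/W
Sum of the known resistances R_other = 0.002724 K/W
Required total resistance R_tot = ΔT/Q_allow = 67/5930 = 0.0113 K/W
R_cellular glass = R_tot − R_other = 0.008574 K/W
L = R·k·A = 0.008574×0.0462×23.1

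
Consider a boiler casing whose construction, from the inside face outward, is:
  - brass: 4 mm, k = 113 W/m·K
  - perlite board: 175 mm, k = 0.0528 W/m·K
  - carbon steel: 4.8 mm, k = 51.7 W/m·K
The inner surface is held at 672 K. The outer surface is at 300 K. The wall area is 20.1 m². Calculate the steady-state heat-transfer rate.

Thermal resistances in series:
R_brass = L/(kA) = 0.004/(113×20.1) = 1.761×10^-6 K/W
R_perlite board = L/(kA) = 0.175/(0.0528×20.1) = 0.1649 K/W
R_carbon steel = L/(kA) = 0.0048/(51.7×20.1) = 4.619×10^-6 K/W
R_total = 0.1649 K/W
Q = ΔT / R_total = 372 / 0.1649

Q ≈ 2260 W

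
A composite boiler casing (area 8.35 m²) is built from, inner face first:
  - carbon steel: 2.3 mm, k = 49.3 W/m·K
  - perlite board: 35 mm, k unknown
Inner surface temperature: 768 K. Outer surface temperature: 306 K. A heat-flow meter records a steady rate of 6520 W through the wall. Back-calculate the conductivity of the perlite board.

k ≈ 0.0592 W/(m·K)

Using the resistance-network approach (series):
R_carbon steel = L/(kA) = 0.0023/(49.3×8.35) = 5.587×10^-6 K/W
Sum of known resistances R_other = 5.587×10^-6 K/W
Total R = ΔT/Q = 462/6520 = 0.07086 K/W
R_perlite board = R_total − R_other = 0.07085 K/W
k = L/(R·A) = 0.035/(0.07085×8.35)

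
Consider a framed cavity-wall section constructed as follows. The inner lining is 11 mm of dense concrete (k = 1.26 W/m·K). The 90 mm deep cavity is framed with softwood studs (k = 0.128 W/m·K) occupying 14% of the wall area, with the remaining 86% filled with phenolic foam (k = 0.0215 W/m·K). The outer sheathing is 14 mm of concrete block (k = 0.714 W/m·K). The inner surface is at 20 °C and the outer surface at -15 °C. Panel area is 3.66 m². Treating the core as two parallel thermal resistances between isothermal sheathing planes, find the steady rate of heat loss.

Q ≈ 51.2 W

Sheathing layers in series; stud and cavity paths in parallel between them.
R_inner = 0.011/(1.26×3.66) = 0.002385 K/W
R_stud  = 0.09/(0.128×0.14×3.66) = 1.372 K/W
R_cav   = 0.09/(0.0215×0.86×3.66) = 1.33 K/W
1/R_core = 1/R_stud + 1/R_cav → R_core = 0.6754 K/W
R_outer = 0.014/(0.714×3.66) = 0.005357 K/W
R_total = 0.6831 K/W
Q = ΔT/R_total = 35/0.6831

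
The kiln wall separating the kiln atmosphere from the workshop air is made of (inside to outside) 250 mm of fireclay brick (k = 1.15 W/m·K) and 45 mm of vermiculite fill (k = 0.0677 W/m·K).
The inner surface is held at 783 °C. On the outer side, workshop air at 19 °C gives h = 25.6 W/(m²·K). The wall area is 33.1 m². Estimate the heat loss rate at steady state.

Q ≈ 27500 W

Series thermal resistances:
R_fireclay brick = L/(kA) = 0.25/(1.15×33.1) = 0.006568 K/W
R_vermiculite fill = L/(kA) = 0.045/(0.0677×33.1) = 0.02008 K/W
R_outer film = 1/(h_o·A) = 1/(25.6×33.1) = 0.00118 K/W
R_total = 0.02783 K/W
Q = ΔT / R_total = 764 / 0.02783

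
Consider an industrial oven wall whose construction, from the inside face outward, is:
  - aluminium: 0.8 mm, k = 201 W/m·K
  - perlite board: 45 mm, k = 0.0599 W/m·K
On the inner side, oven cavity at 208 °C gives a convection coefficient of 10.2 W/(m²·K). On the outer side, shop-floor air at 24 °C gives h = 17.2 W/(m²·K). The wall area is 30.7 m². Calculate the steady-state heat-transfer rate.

Q ≈ 6230 W

Using the resistance-network approach (series):
R_inner film = 1/(h_i·A) = 1/(10.2×30.7) = 0.003193 K/W
R_aluminium = L/(kA) = 0.0008/(201×30.7) = 1.296×10^-7 K/W
R_perlite board = L/(kA) = 0.045/(0.0599×30.7) = 0.02447 K/W
R_outer film = 1/(h_o·A) = 1/(17.2×30.7) = 0.001894 K/W
R_total = 0.02956 K/W
Q = ΔT / R_total = 184 / 0.02956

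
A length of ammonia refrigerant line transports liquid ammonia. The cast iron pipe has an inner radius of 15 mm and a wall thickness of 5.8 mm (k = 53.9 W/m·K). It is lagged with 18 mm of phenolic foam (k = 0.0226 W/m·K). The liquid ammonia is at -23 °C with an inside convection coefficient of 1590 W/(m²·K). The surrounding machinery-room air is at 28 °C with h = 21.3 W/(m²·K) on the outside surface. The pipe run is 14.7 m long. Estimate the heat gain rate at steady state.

Radial resistances (cylindrical: R_cond = ln(r_o/r_i)/(2πkL), R_conv = 1/(h·2πrL)):
R_inner film = 1/(h_i·2πr₁L) = 1/(1590×2π×0.015×14.7) = 4.54×10^-4 K/W
R_cast iron pipe wall = ln(20.8/15)/(2π×53.9×14.7) = 6.566×10^-5 K/W
R_phenolic foam = ln(38.8/20.8)/(2π×0.0226×14.7) = 0.2987 K/W
R_outer film = 1/(h_o·2πr_oL) = 1/(21.3×2π×0.0388×14.7) = 0.0131 K/W
R_total = 0.3123 K/W
Q = ΔT/R_total = 51/0.3123

Q ≈ 163 W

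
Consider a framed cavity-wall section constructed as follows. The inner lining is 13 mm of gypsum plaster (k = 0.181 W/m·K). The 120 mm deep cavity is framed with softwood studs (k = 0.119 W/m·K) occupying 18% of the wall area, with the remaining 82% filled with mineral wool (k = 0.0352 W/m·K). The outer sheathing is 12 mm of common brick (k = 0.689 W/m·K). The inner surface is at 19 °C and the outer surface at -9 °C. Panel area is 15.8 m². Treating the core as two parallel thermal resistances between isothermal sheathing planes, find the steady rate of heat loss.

Q ≈ 179 W

Sheathing layers in series; stud and cavity paths in parallel between them.
R_inner = 0.013/(0.181×15.8) = 0.004546 K/W
R_stud  = 0.12/(0.119×0.18×15.8) = 0.3546 K/W
R_cav   = 0.12/(0.0352×0.82×15.8) = 0.2631 K/W
1/R_core = 1/R_stud + 1/R_cav → R_core = 0.151 K/W
R_outer = 0.012/(0.689×15.8) = 0.001102 K/W
R_total = 0.1567 K/W
Q = ΔT/R_total = 28/0.1567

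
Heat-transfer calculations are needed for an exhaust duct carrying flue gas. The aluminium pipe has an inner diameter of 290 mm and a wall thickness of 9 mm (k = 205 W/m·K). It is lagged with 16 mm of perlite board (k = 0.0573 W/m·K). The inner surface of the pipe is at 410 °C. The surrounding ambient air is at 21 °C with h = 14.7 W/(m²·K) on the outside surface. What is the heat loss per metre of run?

Cylindrical conduction, so R = ln(r₂/r₁)/(2πkL) per layer, in series:
R_aluminium pipe wall = ln(154/145)/(2π×205×1) = 4.675×10^-5 K/W
R_perlite board = ln(170/154)/(2π×0.0573×1) = 0.2746 K/W
R_outer film = 1/(h_o·2πr_oL) = 1/(14.7×2π×0.17×1) = 0.06369 K/W
R_total = 0.3383 K/W
Q = ΔT/R_total = 389/0.3383

q′ ≈ 1150 W/m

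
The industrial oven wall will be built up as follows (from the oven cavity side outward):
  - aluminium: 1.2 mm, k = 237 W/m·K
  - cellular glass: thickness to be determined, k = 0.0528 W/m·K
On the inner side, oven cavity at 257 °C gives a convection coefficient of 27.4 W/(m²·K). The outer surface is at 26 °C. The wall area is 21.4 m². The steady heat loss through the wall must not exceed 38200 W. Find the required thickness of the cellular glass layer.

L ≈ 4.91 mm

Thermal resistances in series:
R_inner film = 1/(h_i·A) = 1/(27.4×21.4) = 0.001705 K/W
R_aluminium = L/(kA) = 0.0012/(237×21.4) = 2.366×10^-7 K/W
Sum of the known resistances R_other = 0.001706 K/W
Required total resistance R_tot = ΔT/Q_allow = 231/38200 = 0.006047 K/W
R_cellular glass = R_tot − R_other = 0.004341 K/W
L = R·k·A = 0.004341×0.0528×21.4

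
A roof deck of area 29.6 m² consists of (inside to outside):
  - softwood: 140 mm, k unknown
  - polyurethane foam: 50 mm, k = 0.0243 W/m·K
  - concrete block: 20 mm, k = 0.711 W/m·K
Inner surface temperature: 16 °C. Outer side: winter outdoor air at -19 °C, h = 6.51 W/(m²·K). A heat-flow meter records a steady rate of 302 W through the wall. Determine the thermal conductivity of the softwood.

k ≈ 0.118 W/(m·K)

Treating each layer as a thermal resistance in series:
R_polyurethane foam = L/(kA) = 0.05/(0.0243×29.6) = 0.06951 K/W
R_concrete block = L/(kA) = 0.02/(0.711×29.6) = 9.503×10^-4 K/W
R_outer film = 1/(h_o·A) = 1/(6.51×29.6) = 0.00519 K/W
Sum of known resistances R_other = 0.07565 K/W
Total R = ΔT/Q = 35/302 = 0.1159 K/W
R_softwood = R_total − R_other = 0.04024 K/W
k = L/(R·A) = 0.14/(0.04024×29.6)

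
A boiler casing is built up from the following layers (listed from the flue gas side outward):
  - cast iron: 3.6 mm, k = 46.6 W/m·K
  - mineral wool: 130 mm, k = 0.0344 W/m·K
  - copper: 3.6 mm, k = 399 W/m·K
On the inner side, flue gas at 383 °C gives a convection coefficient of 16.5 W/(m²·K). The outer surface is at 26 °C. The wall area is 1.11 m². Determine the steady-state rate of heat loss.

Using the resistance-network approach (series):
R_inner film = 1/(h_i·A) = 1/(16.5×1.11) = 0.0546 K/W
R_cast iron = L/(kA) = 0.0036/(46.6×1.11) = 6.96×10^-5 K/W
R_mineral wool = L/(kA) = 0.13/(0.0344×1.11) = 3.405 K/W
R_copper = L/(kA) = 0.0036/(399×1.11) = 8.128×10^-6 K/W
R_total = 3.459 K/W
Q = ΔT / R_total = 357 / 3.459

Q ≈ 103 W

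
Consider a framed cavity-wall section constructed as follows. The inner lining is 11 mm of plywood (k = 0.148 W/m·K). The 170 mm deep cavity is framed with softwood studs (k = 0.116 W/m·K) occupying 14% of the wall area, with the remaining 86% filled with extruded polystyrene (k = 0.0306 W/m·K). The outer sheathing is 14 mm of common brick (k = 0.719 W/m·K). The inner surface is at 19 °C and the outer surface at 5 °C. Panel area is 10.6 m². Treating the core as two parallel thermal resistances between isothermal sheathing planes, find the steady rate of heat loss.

Sheathing layers in series; stud and cavity paths in parallel between them.
R_inner = 0.011/(0.148×10.6) = 0.007012 K/W
R_stud  = 0.17/(0.116×0.14×10.6) = 0.9875 K/W
R_cav   = 0.17/(0.0306×0.86×10.6) = 0.6094 K/W
1/R_core = 1/R_stud + 1/R_cav → R_core = 0.3769 K/W
R_outer = 0.014/(0.719×10.6) = 0.001837 K/W
R_total = 0.3857 K/W
Q = ΔT/R_total = 14/0.3857

Q ≈ 36.3 W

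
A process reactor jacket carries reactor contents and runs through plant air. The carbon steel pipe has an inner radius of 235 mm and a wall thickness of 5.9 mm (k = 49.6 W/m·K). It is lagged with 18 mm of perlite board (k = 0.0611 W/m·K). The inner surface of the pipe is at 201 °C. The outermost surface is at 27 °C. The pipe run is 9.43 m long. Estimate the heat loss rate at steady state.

For a radial system each layer contributes R = ln(r_out/r_in)/(2πkL); films add R = 1/(hA).
R_carbon steel pipe wall = ln(240.9/235)/(2π×49.6×9.43) = 8.438×10^-6 K/W
R_perlite board = ln(258.9/240.9)/(2π×0.0611×9.43) = 0.0199 K/W
R_total = 0.01991 K/W
Q = ΔT/R_total = 174/0.01991

Q ≈ 8740 W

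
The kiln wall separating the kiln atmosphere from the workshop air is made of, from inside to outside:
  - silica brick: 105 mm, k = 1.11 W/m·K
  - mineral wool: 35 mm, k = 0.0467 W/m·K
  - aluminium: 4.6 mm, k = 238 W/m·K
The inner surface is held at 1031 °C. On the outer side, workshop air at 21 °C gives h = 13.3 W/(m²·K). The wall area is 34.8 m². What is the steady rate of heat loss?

Q ≈ 38200 W

Model the wall as resistances in series:
R_silica brick = L/(kA) = 0.105/(1.11×34.8) = 0.002718 K/W
R_mineral wool = L/(kA) = 0.035/(0.0467×34.8) = 0.02154 K/W
R_aluminium = L/(kA) = 0.0046/(238×34.8) = 5.554×10^-7 K/W
R_outer film = 1/(h_o·A) = 1/(13.3×34.8) = 0.002161 K/W
R_total = 0.02642 K/W
Q = ΔT / R_total = 1010 / 0.02642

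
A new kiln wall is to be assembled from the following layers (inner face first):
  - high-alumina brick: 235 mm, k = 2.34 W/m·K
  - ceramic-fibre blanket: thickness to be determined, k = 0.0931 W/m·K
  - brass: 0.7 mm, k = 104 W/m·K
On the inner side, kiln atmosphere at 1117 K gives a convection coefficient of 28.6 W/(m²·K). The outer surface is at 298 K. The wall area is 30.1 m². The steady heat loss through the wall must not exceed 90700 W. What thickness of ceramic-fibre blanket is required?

L ≈ 12.7 mm

Model the wall as resistances in series:
R_inner film = 1/(h_i·A) = 1/(28.6×30.1) = 0.001162 K/W
R_high-alumina brick = L/(kA) = 0.235/(2.34×30.1) = 0.003336 K/W
R_brass = L/(kA) = 0.0007/(104×30.1) = 2.236×10^-7 K/W
Sum of the known resistances R_other = 0.004498 K/W
Required total resistance R_tot = ΔT/Q_allow = 819/90700 = 0.00903 K/W
R_ceramic-fibre blanket = R_tot − R_other = 0.004531 K/W
L = R·k·A = 0.004531×0.0931×30.1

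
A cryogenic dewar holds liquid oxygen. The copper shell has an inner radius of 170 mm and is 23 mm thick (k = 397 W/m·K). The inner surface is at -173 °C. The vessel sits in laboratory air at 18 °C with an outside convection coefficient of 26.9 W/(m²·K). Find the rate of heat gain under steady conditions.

Q ≈ 2400 W

Radial (spherical) resistances in series:
R_copper shell = (1/0.17 − 1/0.193)/(4π×397) = 1.405×10^-4 K/W
R_outer film = 1/(h·4πr_o²) = 1/(26.9×4π×0.193²) = 0.07942 K/W
R_total = 0.07956 K/W
Q = ΔT/R_total = 191/0.07956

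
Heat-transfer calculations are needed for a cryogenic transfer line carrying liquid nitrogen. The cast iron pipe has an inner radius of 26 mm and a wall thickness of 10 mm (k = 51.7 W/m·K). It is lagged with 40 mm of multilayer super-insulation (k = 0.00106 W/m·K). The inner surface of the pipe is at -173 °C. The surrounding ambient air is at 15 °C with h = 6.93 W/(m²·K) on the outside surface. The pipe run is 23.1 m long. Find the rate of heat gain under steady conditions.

Radial resistances (cylindrical: R_cond = ln(r_o/r_i)/(2πkL), R_conv = 1/(h·2πrL)):
R_cast iron pipe wall = ln(36/26)/(2π×51.7×23.1) = 4.337×10^-5 K/W
R_multilayer super-insulation = ln(76/36)/(2π×0.00106×23.1) = 4.857 K/W
R_outer film = 1/(h_o·2πr_oL) = 1/(6.93×2π×0.076×23.1) = 0.01308 K/W
R_total = 4.87 K/W
Q = ΔT/R_total = 188/4.87

Q ≈ 38.6 W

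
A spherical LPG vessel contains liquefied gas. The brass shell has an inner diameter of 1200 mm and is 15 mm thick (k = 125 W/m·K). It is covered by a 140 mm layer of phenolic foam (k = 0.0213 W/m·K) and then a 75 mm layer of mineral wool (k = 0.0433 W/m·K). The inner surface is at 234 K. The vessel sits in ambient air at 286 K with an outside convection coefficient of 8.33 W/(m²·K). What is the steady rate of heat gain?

Spherical conduction: R = (1/r_in − 1/r_out)/(4πk) per layer; series-sum.
R_brass shell = (1/0.6 − 1/0.615)/(4π×125) = 2.588×10^-5 K/W
R_phenolic foam = (1/0.615 − 1/0.755)/(4π×0.0213) = 1.126 K/W
R_mineral wool = (1/0.755 − 1/0.83)/(4π×0.0433) = 0.22 K/W
R_outer film = 1/(h·4πr_o²) = 1/(8.33×4π×0.83²) = 0.01387 K/W
R_total = 1.36 K/W
Q = ΔT/R_total = 52/1.36

Q ≈ 38.2 W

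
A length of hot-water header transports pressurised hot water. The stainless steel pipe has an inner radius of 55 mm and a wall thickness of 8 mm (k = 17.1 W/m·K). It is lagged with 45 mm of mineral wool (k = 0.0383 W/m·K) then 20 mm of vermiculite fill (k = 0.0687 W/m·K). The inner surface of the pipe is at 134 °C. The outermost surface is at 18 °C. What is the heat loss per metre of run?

q′ ≈ 44 W/m

Cylindrical conduction, so R = ln(r₂/r₁)/(2πkL) per layer, in series:
R_stainless steel pipe wall = ln(63/55)/(2π×17.1×1) = 0.001264 K/W
R_mineral wool = ln(108/63)/(2π×0.0383×1) = 2.24 K/W
R_vermiculite fill = ln(128/108)/(2π×0.0687×1) = 0.3936 K/W
R_total = 2.635 K/W
Q = ΔT/R_total = 116/2.635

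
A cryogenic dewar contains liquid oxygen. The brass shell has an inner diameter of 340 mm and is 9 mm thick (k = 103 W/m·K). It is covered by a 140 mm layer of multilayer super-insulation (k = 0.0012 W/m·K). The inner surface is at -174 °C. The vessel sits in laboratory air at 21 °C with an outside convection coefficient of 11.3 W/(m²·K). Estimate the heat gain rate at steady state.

Q ≈ 1.2 W

Spherical conduction: R = (1/r_in − 1/r_out)/(4πk) per layer; series-sum.
R_brass shell = (1/0.17 − 1/0.179)/(4π×103) = 2.285×10^-4 K/W
R_multilayer super-insulation = (1/0.179 − 1/0.319)/(4π×0.0012) = 162.6 K/W
R_outer film = 1/(h·4πr_o²) = 1/(11.3×4π×0.319²) = 0.0692 K/W
R_total = 162.7 K/W
Q = ΔT/R_total = 195/162.7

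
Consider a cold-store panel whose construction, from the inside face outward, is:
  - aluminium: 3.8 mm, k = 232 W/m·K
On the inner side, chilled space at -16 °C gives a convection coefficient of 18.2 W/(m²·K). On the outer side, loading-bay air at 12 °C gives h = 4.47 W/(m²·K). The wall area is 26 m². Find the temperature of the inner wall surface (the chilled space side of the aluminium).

T ≈ -10.5 °C

Treating each layer as a thermal resistance in series:
R_inner film = 1/(h_i·A) = 1/(18.2×26) = 0.002113 K/W
R_aluminium = L/(kA) = 0.0038/(232×26) = 6.3×10^-7 K/W
R_outer film = 1/(h_o·A) = 1/(4.47×26) = 0.008604 K/W
R_total = 0.01072 K/W;  Q = ΔT/R_total = 28/0.01072 = 2612 W
T_interface = T_inner + Q·ΣR(inner→interface) = -16 + 2610×0.002113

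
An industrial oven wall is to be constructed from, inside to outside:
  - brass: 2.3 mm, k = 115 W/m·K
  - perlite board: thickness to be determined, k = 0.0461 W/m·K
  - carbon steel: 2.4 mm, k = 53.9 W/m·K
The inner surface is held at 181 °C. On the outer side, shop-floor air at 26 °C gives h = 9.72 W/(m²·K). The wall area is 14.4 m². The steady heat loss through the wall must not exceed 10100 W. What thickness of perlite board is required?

Treating each layer as a thermal resistance in series:
R_brass = L/(kA) = 0.0023/(115×14.4) = 1.389×10^-6 K/W
R_carbon steel = L/(kA) = 0.0024/(53.9×14.4) = 3.092×10^-6 K/W
R_outer film = 1/(h_o·A) = 1/(9.72×14.4) = 0.007144 K/W
Sum of the known resistances R_other = 0.007149 K/W
Required total resistance R_tot = ΔT/Q_allow = 155/10100 = 0.01535 K/W
R_perlite board = R_tot − R_other = 0.008198 K/W
L = R·k·A = 0.008198×0.0461×14.4

L ≈ 5.44 mm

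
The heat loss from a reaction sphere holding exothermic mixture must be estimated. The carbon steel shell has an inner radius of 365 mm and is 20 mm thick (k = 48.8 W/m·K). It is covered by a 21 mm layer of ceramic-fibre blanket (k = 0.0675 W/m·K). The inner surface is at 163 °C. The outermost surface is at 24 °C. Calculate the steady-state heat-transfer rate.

Radial (spherical) resistances in series:
R_carbon steel shell = (1/0.365 − 1/0.385)/(4π×48.8) = 2.321×10^-4 K/W
R_ceramic-fibre blanket = (1/0.385 − 1/0.406)/(4π×0.0675) = 0.1584 K/W
R_total = 0.1586 K/W
Q = ΔT/R_total = 139/0.1586

Q ≈ 876 W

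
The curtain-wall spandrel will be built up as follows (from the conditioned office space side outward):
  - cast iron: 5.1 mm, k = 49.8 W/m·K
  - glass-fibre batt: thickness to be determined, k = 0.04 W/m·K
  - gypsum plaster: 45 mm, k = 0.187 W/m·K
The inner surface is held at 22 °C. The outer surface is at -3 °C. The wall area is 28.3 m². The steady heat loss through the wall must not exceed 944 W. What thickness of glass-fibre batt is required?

L ≈ 20.3 mm

Using the resistance-network approach (series):
R_cast iron = L/(kA) = 0.0051/(49.8×28.3) = 3.619×10^-6 K/W
R_gypsum plaster = L/(kA) = 0.045/(0.187×28.3) = 0.008503 K/W
Sum of the known resistances R_other = 0.008507 K/W
Required total resistance R_tot = ΔT/Q_allow = 25/944 = 0.02648 K/W
R_glass-fibre batt = R_tot − R_other = 0.01798 K/W
L = R·k·A = 0.01798×0.04×28.3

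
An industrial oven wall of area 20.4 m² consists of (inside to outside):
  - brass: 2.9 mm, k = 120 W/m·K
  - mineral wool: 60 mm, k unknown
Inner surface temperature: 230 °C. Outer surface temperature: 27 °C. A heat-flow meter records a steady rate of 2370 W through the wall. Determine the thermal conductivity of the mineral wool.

Model the wall as resistances in series:
R_brass = L/(kA) = 0.0029/(120×20.4) = 1.185×10^-6 K/W
Sum of known resistances R_other = 1.185×10^-6 K/W
Total R = ΔT/Q = 203/2370 = 0.08565 K/W
R_mineral wool = R_total − R_other = 0.08565 K/W
k = L/(R·A) = 0.06/(0.08565×20.4)

k ≈ 0.0343 W/(m·K)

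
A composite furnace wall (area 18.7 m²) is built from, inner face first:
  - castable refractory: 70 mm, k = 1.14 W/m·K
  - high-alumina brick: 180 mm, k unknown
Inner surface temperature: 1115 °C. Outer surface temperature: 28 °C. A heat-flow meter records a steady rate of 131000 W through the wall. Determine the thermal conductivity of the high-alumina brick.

Treating each layer as a thermal resistance in series:
R_castable refractory = L/(kA) = 0.07/(1.14×18.7) = 0.003284 K/W
Sum of known resistances R_other = 0.003284 K/W
Total R = ΔT/Q = 1087/131000 = 0.008298 K/W
R_high-alumina brick = R_total − R_other = 0.005014 K/W
k = L/(R·A) = 0.18/(0.005014×18.7)

k ≈ 1.92 W/(m·K)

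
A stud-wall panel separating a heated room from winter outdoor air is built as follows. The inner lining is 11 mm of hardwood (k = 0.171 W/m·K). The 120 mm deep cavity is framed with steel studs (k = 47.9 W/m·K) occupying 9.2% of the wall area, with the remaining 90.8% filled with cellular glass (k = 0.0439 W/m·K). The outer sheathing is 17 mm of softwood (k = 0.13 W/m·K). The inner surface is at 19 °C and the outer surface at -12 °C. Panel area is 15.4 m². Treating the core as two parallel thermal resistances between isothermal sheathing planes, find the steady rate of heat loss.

Sheathing layers in series; stud and cavity paths in parallel between them.
R_inner = 0.011/(0.171×15.4) = 0.004177 K/W
R_stud  = 0.12/(47.9×0.092×15.4) = 0.001768 K/W
R_cav   = 0.12/(0.0439×0.908×15.4) = 0.1955 K/W
1/R_core = 1/R_stud + 1/R_cav → R_core = 0.001752 K/W
R_outer = 0.017/(0.13×15.4) = 0.008492 K/W
R_total = 0.01442 K/W
Q = ΔT/R_total = 31/0.01442

Q ≈ 2150 W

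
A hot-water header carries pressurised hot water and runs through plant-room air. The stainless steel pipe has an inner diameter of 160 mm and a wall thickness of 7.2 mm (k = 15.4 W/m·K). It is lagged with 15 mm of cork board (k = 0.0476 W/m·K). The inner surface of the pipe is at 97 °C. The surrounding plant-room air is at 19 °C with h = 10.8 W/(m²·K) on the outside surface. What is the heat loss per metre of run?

q′ ≈ 115 W/m

Per-layer cylindrical resistances, series-summed:
R_stainless steel pipe wall = ln(87.2/80)/(2π×15.4×1) = 8.906×10^-4 K/W
R_cork board = ln(102.2/87.2)/(2π×0.0476×1) = 0.5307 K/W
R_outer film = 1/(h_o·2πr_oL) = 1/(10.8×2π×0.1022×1) = 0.1442 K/W
R_total = 0.6758 K/W
Q = ΔT/R_total = 78/0.6758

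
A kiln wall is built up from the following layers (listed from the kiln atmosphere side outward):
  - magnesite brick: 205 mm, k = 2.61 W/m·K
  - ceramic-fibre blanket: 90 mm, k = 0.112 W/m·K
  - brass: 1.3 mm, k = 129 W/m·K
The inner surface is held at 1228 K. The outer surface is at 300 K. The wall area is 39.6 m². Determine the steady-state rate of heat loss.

Q ≈ 41700 W

Treating each layer as a thermal resistance in series:
R_magnesite brick = L/(kA) = 0.205/(2.61×39.6) = 0.001983 K/W
R_ceramic-fibre blanket = L/(kA) = 0.09/(0.112×39.6) = 0.02029 K/W
R_brass = L/(kA) = 0.0013/(129×39.6) = 2.545×10^-7 K/W
R_total = 0.02228 K/W
Q = ΔT / R_total = 928 / 0.02228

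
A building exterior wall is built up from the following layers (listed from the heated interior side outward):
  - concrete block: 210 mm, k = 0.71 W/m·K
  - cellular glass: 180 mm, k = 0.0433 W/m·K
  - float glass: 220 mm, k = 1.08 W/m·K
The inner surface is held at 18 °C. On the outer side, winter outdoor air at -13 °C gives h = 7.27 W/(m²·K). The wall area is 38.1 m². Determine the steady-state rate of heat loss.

Q ≈ 246 W

Using the resistance-network approach (series):
R_concrete block = L/(kA) = 0.21/(0.71×38.1) = 0.007763 K/W
R_cellular glass = L/(kA) = 0.18/(0.0433×38.1) = 0.1091 K/W
R_float glass = L/(kA) = 0.22/(1.08×38.1) = 0.005347 K/W
R_outer film = 1/(h_o·A) = 1/(7.27×38.1) = 0.00361 K/W
R_total = 0.1258 K/W
Q = ΔT / R_total = 31 / 0.1258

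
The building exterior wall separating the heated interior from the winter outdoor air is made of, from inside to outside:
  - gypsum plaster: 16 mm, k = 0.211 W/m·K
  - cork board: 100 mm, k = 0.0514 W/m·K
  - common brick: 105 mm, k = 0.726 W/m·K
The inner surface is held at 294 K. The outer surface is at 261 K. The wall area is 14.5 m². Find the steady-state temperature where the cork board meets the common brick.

Using the resistance-network approach (series):
R_gypsum plaster = L/(kA) = 0.016/(0.211×14.5) = 0.00523 K/W
R_cork board = L/(kA) = 0.1/(0.0514×14.5) = 0.1342 K/W
R_common brick = L/(kA) = 0.105/(0.726×14.5) = 0.009974 K/W
R_total = 0.1494 K/W;  Q = ΔT/R_total = 33/0.1494 = 220.9 W
T_interface = T_inner − Q·ΣR(inner→interface) = 294 − 221×0.1394

T ≈ 263 K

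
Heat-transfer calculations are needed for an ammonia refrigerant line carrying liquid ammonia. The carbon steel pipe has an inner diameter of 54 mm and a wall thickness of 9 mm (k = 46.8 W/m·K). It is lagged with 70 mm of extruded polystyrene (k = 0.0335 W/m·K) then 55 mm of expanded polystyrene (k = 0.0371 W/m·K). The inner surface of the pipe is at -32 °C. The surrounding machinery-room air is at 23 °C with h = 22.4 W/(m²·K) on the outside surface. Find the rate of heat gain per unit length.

Per-layer cylindrical resistances, series-summed:
R_carbon steel pipe wall = ln(36/27)/(2π×46.8×1) = 9.783×10^-4 K/W
R_extruded polystyrene = ln(106/36)/(2π×0.0335×1) = 5.131 K/W
R_expanded polystyrene = ln(161/106)/(2π×0.0371×1) = 1.793 K/W
R_outer film = 1/(h_o·2πr_oL) = 1/(22.4×2π×0.161×1) = 0.04413 K/W
R_total = 6.969 K/W
Q = ΔT/R_total = 55/6.969

q′ ≈ 7.89 W/m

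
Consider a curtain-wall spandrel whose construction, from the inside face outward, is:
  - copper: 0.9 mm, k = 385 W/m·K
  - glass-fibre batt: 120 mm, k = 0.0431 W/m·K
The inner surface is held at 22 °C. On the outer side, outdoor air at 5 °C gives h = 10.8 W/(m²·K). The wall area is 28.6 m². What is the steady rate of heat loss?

Q ≈ 169 W

Series thermal resistances:
R_copper = L/(kA) = 0.0009/(385×28.6) = 8.174×10^-8 K/W
R_glass-fibre batt = L/(kA) = 0.12/(0.0431×28.6) = 0.09735 K/W
R_outer film = 1/(h_o·A) = 1/(10.8×28.6) = 0.003238 K/W
R_total = 0.1006 K/W
Q = ΔT / R_total = 17 / 0.1006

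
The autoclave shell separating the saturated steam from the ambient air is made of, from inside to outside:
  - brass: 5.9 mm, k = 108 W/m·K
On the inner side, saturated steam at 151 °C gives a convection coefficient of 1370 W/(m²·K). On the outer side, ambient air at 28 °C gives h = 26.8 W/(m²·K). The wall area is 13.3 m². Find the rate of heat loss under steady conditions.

Q ≈ 42900 W

Series thermal resistances:
R_inner film = 1/(h_i·A) = 1/(1370×13.3) = 5.488×10^-5 K/W
R_brass = L/(kA) = 0.0059/(108×13.3) = 4.107×10^-6 K/W
R_outer film = 1/(h_o·A) = 1/(26.8×13.3) = 0.002806 K/W
R_total = 0.002865 K/W
Q = ΔT / R_total = 123 / 0.002865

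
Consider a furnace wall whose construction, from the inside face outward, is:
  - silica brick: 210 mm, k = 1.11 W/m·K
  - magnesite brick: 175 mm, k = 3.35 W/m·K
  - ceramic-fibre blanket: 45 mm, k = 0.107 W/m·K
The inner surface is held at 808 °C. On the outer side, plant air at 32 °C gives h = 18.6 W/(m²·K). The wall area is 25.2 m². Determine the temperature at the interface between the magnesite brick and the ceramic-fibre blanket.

Thermal resistances in series:
R_silica brick = L/(kA) = 0.21/(1.11×25.2) = 0.007508 K/W
R_magnesite brick = L/(kA) = 0.175/(3.35×25.2) = 0.002073 K/W
R_ceramic-fibre blanket = L/(kA) = 0.045/(0.107×25.2) = 0.01669 K/W
R_outer film = 1/(h_o·A) = 1/(18.6×25.2) = 0.002133 K/W
R_total = 0.0284 K/W;  Q = ΔT/R_total = 776/0.0284 = 27320 W
T_interface = T_inner − Q·ΣR(inner→interface) = 808 − 27300×0.00958

T ≈ 546 °C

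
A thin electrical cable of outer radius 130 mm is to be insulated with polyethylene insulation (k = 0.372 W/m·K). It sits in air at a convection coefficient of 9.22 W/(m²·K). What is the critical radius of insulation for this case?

For a cylinder r_cr = k/h = 0.372/9.22
r_cr = 40.3 mm; since the bare radius (130 mm) is above r_cr, any added insulation will reduce heat loss.

r_cr ≈ 40.3 mm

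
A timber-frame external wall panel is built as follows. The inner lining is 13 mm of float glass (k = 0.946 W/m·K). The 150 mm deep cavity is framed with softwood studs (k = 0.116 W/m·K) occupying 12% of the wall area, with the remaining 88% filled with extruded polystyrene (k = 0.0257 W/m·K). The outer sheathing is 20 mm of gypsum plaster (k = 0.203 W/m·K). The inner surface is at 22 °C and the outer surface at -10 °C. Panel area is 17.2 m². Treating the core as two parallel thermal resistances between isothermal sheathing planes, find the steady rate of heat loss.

Sheathing layers in series; stud and cavity paths in parallel between them.
R_inner = 0.013/(0.946×17.2) = 7.99×10^-4 K/W
R_stud  = 0.15/(0.116×0.12×17.2) = 0.6265 K/W
R_cav   = 0.15/(0.0257×0.88×17.2) = 0.3856 K/W
1/R_core = 1/R_stud + 1/R_cav → R_core = 0.2387 K/W
R_outer = 0.02/(0.203×17.2) = 0.005728 K/W
R_total = 0.2452 K/W
Q = ΔT/R_total = 32/0.2452

Q ≈ 130 W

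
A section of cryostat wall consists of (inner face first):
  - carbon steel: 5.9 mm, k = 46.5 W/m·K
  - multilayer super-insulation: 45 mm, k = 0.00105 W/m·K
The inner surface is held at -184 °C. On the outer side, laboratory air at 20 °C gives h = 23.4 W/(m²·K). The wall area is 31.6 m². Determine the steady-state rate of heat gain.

Q ≈ 150 W

Thermal resistances in series:
R_carbon steel = L/(kA) = 0.0059/(46.5×31.6) = 4.015×10^-6 K/W
R_multilayer super-insulation = L/(kA) = 0.045/(0.00105×31.6) = 1.356 K/W
R_outer film = 1/(h_o·A) = 1/(23.4×31.6) = 0.001352 K/W
R_total = 1.358 K/W
Q = ΔT / R_total = 204 / 1.358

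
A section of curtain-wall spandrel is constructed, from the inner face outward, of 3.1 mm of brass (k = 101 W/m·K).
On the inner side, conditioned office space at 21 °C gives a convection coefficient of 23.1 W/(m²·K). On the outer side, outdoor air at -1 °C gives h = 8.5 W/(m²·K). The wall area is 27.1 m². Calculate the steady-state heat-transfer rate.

Q ≈ 3700 W

Series thermal resistances:
R_inner film = 1/(h_i·A) = 1/(23.1×27.1) = 0.001597 K/W
R_brass = L/(kA) = 0.0031/(101×27.1) = 1.133×10^-6 K/W
R_outer film = 1/(h_o·A) = 1/(8.5×27.1) = 0.004341 K/W
R_total = 0.00594 K/W
Q = ΔT / R_total = 22 / 0.00594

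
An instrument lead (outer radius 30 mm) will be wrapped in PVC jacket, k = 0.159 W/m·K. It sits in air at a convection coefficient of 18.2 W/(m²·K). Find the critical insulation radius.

For a cylinder r_cr = k/h = 0.159/18.2
r_cr = 8.74 mm; since the bare radius (30 mm) is above r_cr, any added insulation will reduce heat loss.

r_cr ≈ 8.74 mm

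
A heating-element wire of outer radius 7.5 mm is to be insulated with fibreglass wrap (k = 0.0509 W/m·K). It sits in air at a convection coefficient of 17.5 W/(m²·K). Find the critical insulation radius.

r_cr ≈ 2.91 mm

For a cylinder r_cr = k/h = 0.0509/17.5
r_cr = 2.91 mm; since the bare radius (7.5 mm) is above r_cr, any added insulation will reduce heat loss.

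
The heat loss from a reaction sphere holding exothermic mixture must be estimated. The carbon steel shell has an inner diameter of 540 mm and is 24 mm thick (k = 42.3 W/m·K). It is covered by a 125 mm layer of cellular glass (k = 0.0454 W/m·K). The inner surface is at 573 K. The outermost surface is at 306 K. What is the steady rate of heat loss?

Q ≈ 150 W

Radial (spherical) resistances in series:
R_carbon steel shell = (1/0.27 − 1/0.294)/(4π×42.3) = 5.688×10^-4 K/W
R_cellular glass = (1/0.294 − 1/0.419)/(4π×0.0454) = 1.779 K/W
R_total = 1.779 K/W
Q = ΔT/R_total = 267/1.779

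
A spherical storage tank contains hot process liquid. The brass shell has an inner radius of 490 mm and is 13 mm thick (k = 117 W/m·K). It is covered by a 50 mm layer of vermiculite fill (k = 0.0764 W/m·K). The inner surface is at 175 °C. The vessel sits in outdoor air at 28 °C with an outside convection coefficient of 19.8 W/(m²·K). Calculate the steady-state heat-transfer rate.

Q ≈ 734 W

Radial (spherical) resistances in series:
R_brass shell = (1/0.49 − 1/0.503)/(4π×117) = 3.587×10^-5 K/W
R_vermiculite fill = (1/0.503 − 1/0.553)/(4π×0.0764) = 0.1872 K/W
R_outer film = 1/(h·4πr_o²) = 1/(19.8×4π×0.553²) = 0.01314 K/W
R_total = 0.2004 K/W
Q = ΔT/R_total = 147/0.2004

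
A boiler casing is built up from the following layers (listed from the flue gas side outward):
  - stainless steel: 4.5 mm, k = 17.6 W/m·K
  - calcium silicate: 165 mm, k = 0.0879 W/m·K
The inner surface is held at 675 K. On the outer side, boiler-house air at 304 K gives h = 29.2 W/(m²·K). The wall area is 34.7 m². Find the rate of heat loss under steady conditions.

Q ≈ 6730 W

Series thermal resistances:
R_stainless steel = L/(kA) = 0.0045/(17.6×34.7) = 7.368×10^-6 K/W
R_calcium silicate = L/(kA) = 0.165/(0.0879×34.7) = 0.0541 K/W
R_outer film = 1/(h_o·A) = 1/(29.2×34.7) = 9.869×10^-4 K/W
R_total = 0.05509 K/W
Q = ΔT / R_total = 371 / 0.05509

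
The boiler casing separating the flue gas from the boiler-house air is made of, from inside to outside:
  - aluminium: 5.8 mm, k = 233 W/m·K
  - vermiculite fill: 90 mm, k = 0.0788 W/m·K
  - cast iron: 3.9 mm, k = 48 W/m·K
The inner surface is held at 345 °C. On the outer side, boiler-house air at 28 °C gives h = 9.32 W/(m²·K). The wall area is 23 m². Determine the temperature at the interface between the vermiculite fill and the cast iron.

Thermal resistances in series:
R_aluminium = L/(kA) = 0.0058/(233×23) = 1.082×10^-6 K/W
R_vermiculite fill = L/(kA) = 0.09/(0.0788×23) = 0.04966 K/W
R_cast iron = L/(kA) = 0.0039/(48×23) = 3.533×10^-6 K/W
R_outer film = 1/(h_o·A) = 1/(9.32×23) = 0.004665 K/W
R_total = 0.05433 K/W;  Q = ΔT/R_total = 317/0.05433 = 5835 W
T_interface = T_inner − Q·ΣR(inner→interface) = 345 − 5830×0.04966

T ≈ 55.2 °C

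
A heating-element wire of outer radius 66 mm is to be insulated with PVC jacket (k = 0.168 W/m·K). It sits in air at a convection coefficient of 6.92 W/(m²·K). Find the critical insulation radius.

r_cr ≈ 24.3 mm

For a cylinder r_cr = k/h = 0.168/6.92
r_cr = 24.3 mm; since the bare radius (66 mm) is above r_cr, any added insulation will reduce heat loss.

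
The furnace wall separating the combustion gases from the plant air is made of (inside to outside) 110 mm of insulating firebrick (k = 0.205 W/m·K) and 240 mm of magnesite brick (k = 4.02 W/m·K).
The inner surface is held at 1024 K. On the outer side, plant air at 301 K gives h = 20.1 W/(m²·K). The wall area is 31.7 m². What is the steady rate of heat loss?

Q ≈ 35500 W

Series thermal resistances:
R_insulating firebrick = L/(kA) = 0.11/(0.205×31.7) = 0.01693 K/W
R_magnesite brick = L/(kA) = 0.24/(4.02×31.7) = 0.001883 K/W
R_outer film = 1/(h_o·A) = 1/(20.1×31.7) = 0.001569 K/W
R_total = 0.02038 K/W
Q = ΔT / R_total = 723 / 0.02038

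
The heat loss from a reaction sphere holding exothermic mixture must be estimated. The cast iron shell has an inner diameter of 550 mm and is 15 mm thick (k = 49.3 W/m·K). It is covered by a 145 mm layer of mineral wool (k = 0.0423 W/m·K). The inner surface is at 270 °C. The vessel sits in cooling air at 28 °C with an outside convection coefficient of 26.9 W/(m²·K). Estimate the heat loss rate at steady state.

Q ≈ 111 W

For a spherical shell R = (1/r₁ − 1/r₂)/(4πk); film R = 1/(h·4πr²). In series:
R_cast iron shell = (1/0.275 − 1/0.29)/(4π×49.3) = 3.036×10^-4 K/W
R_mineral wool = (1/0.29 − 1/0.435)/(4π×0.0423) = 2.162 K/W
R_outer film = 1/(h·4πr_o²) = 1/(26.9×4π×0.435²) = 0.01563 K/W
R_total = 2.178 K/W
Q = ΔT/R_total = 242/2.178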